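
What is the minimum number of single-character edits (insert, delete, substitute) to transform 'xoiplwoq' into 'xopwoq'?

Let D[i][j] be the edit distance between the first i characters of 'xoiplwoq' and the first j characters of 'xopwoq', with D[i][0] = i, D[0][j] = j, and D[i][j] = D[i-1][j-1] if the characters match, else 1 + min(D[i-1][j], D[i][j-1], D[i-1][j-1]). Filling the table (rows: prefixes of 'xoiplwoq', columns: prefixes of 'xopwoq'):
     ε  x  o  p  w  o  q
  ε  0  1  2  3  4  5  6
  x  1  0  1  2  3  4  5
  o  2  1  0  1  2  3  4
  i  3  2  1  1  2  3  4
  p  4  3  2  1  2  3  4
  l  5  4  3  2  2  3  4
  w  6  5  4  3  2  3  4
  o  7  6  5  4  3  2  3
  q  8  7  6  5  4  3  2
The bottom-right entry gives D[8][6] = 2, so no sequence of fewer than 2 edits works. Backtracking through the table gives one optimal edit sequence (2 edits):
  xoiplwoq → xoplwoq (del i @3)
  xoplwoq → xopwoq (del l @4)
Edit distance = 2.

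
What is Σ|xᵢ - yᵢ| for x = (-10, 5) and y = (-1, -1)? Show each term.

Σ|x_i - y_i| = |-10 - (-1)| + |5 - (-1)| = 9 + 6 = 15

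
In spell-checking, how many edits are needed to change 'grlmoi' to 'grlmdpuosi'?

Let D[i][j] be the edit distance between the first i characters of 'grlmoi' and the first j characters of 'grlmdpuosi', with D[i][0] = i, D[0][j] = j, and D[i][j] = D[i-1][j-1] if the characters match, else 1 + min(D[i-1][j], D[i][j-1], D[i-1][j-1]). Filling the table (rows: prefixes of 'grlmoi', columns: prefixes of 'grlmdpuosi'):
     ε  g  r  l  m  d  p  u  o  s  i
  ε  0  1  2  3  4  5  6  7  8  9 10
  g  1  0  1  2  3  4  5  6  7  8  9
  r  2  1  0  1  2  3  4  5  6  7  8
  l  3  2  1  0  1  2  3  4  5  6  7
  m  4  3  2  1  0  1  2  3  4  5  6
  o  5  4  3  2  1  1  2  3  3  4  5
  i  6  5  4  3  2  2  2  3  4  4  4
The bottom-right entry gives D[6][10] = 4, so no sequence of fewer than 4 edits works. Backtracking through the table gives one optimal edit sequence (4 edits):
  grlmoi → grlmdoi (ins d @5)
  grlmdoi → grlmdpoi (ins p @6)
  grlmdpoi → grlmdpuoi (ins u @7)
  grlmdpuoi → grlmdpuosi (ins s @9)
Edit distance = 4.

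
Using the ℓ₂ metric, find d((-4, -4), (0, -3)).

√(Σ(x_i - y_i)²) = √((-4 - 0)² + (-4 - (-3))²)
= √((-4)² + (-1)²) = √(16 + 1) = √17 ≈ 4.1231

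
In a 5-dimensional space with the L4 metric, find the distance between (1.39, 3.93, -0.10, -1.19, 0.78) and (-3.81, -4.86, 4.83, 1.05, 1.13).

(Σ|x_i - y_i|^4)^(1/4) = (|1.39 - (-3.81)|^4 + |3.93 - (-4.86)|^4 + |-0.1 - 4.83|^4 + |-1.19 - 1.05|^4 + |0.78 - 1.13|^4)^(1/4)
= (5.2^4 + 8.79^4 + 4.93^4 + 2.24^4 + 0.35^4)^(1/4) ≈ (731.1616 + 5969.7411 + 590.7282 + 25.1763 + 0.015)^(1/4) = (7316.8222)^(1/4) ≈ 9.2487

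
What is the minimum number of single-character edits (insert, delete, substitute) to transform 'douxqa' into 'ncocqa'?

Let D[i][j] be the edit distance between the first i characters of 'douxqa' and the first j characters of 'ncocqa', with D[i][0] = i, D[0][j] = j, and D[i][j] = D[i-1][j-1] if the characters match, else 1 + min(D[i-1][j], D[i][j-1], D[i-1][j-1]). Filling the table (rows: prefixes of 'douxqa', columns: prefixes of 'ncocqa'):
     ε  n  c  o  c  q  a
  ε  0  1  2  3  4  5  6
  d  1  1  2  3  4  5  6
  o  2  2  2  2  3  4  5
  u  3  3  3  3  3  4  5
  x  4  4  4  4  4  4  5
  q  5  5  5  5  5  4  5
  a  6  6  6  6  6  5  4
The bottom-right entry gives D[6][6] = 4, so no sequence of fewer than 4 edits works. Backtracking through the table gives one optimal edit sequence (4 edits):
  douxqa → nouxqa (sub d→n @1)
  nouxqa → ncuxqa (sub o→c @2)
  ncuxqa → ncoxqa (sub u→o @3)
  ncoxqa → ncocqa (sub x→c @4)
Edit distance = 4.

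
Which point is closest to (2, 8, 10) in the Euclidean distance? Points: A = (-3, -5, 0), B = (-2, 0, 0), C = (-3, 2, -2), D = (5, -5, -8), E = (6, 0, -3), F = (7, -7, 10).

Distances: d(A) ≈ 17.1464, d(B) ≈ 13.4164, d(C) ≈ 14.3178, d(D) ≈ 22.4054, d(E) ≈ 15.7797, d(F) ≈ 15.8114. Nearest: B = (-2, 0, 0) with distance 13.4164.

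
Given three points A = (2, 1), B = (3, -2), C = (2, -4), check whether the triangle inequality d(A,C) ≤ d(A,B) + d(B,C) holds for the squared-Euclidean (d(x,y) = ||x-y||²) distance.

d(A,B) = 1² + 3² = 10, d(B,C) = 1² + 2² = 5, d(A,C) = 0² + 5² = 25.
d(A,C) = 25 > 10 + 5 = 15. Triangle inequality is VIOLATED. (Squared-Euclidean is not a metric — this is a counterexample.)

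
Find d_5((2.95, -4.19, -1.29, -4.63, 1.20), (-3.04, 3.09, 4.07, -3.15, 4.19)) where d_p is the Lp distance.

(Σ|x_i - y_i|^5)^(1/5) = (|2.95 - (-3.04)|^5 + |-4.19 - 3.09|^5 + |-1.29 - 4.07|^5 + |-4.63 - (-3.15)|^5 + |1.2 - 4.19|^5)^(1/5)
= (5.99^5 + 7.28^5 + 5.36^5 + 1.48^5 + 2.99^5)^(1/5) ≈ (7711.4156 + 20448.2853 + 4424.09 + 7.1008 + 238.9769)^(1/5) = (32829.8686)^(1/5) ≈ 8.003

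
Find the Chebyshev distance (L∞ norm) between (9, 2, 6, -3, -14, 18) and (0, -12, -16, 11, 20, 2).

max(|x_i - y_i|) = max(|9 - 0|, |2 - (-12)|, |6 - (-16)|, |-3 - 11|, |-14 - 20|, |18 - 2|) = max(9, 14, 22, 14, 34, 16) = 34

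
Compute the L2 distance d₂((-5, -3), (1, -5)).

√(Σ(x_i - y_i)²) = √((-5 - 1)² + (-3 - (-5))²)
= √((-6)² + 2²) = √(36 + 4) = √40 ≈ 6.3246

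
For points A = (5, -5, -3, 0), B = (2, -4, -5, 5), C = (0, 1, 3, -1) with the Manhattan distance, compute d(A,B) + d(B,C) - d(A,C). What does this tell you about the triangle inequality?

d(A,B) = 3 + 1 + 2 + 5 = 11, d(B,C) = 2 + 5 + 8 + 6 = 21, d(A,C) = 5 + 6 + 6 + 1 = 18.
d(A,B) + d(B,C) - d(A,C) = 11 + 21 - 18 = 32 - 18 = 14. This is ≥ 0, so the triangle inequality holds for these points.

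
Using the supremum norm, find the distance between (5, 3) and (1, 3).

max(|x_i - y_i|) = max(|5 - 1|, |3 - 3|) = max(4, 0) = 4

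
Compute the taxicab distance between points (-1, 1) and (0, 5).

Σ|x_i - y_i| = |-1 - 0| + |1 - 5| = 1 + 4 = 5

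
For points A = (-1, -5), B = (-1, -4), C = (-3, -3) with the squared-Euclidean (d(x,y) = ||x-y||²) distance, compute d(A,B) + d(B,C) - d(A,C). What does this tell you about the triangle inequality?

d(A,B) = 0² + 1² = 1, d(B,C) = 2² + 1² = 5, d(A,C) = 2² + 2² = 8.
d(A,B) + d(B,C) - d(A,C) = 1 + 5 - 8 = 6 - 8 = -2. This is < 0, so the triangle inequality FAILS for these points (squared-Euclidean is not a metric).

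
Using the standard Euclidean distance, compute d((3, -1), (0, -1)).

(Σ|x_i - y_i|^2)^(1/2) = (|3 - 0|^2 + |-1 - (-1)|^2)^(1/2)
= (3^2 + 0^2)^(1/2) = (9 + 0)^(1/2) = (9)^(1/2) = 3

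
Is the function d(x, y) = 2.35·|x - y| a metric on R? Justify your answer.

Yes. Since |x - y| is a metric on R and 2.35 > 0, the positive scalar multiple 2.35·|x - y| is also a metric: scaling by a positive constant preserves non-negativity, identity (d=0 ⟺ |x-y|=0 ⟺ x=y), symmetry, and the triangle inequality.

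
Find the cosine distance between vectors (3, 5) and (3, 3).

With u = (3, 5), v = (3, 3):
u·v = 3·3 + 5·3 = 9 + 15 = 24.
|u| = √(3² + 5²) = √34, |v| = √(3² + 3²) = √18, so |u||v| = √(34·18) = √612.
cos θ = (u·v)/(|u||v|) = 24/√612 ≈ 0.9701
Cosine distance = 1 - cos θ ≈ 1 - 0.9701 = 0.0299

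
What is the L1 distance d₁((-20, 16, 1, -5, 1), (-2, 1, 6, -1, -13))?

Σ|x_i - y_i| = |-20 - (-2)| + |16 - 1| + |1 - 6| + |-5 - (-1)| + |1 - (-13)| = 18 + 15 + 5 + 4 + 14 = 56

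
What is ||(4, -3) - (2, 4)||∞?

max(|x_i - y_i|) = max(|4 - 2|, |-3 - 4|) = max(2, 7) = 7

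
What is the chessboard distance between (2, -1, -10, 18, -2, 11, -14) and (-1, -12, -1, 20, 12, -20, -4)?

max(|x_i - y_i|) = max(|2 - (-1)|, |-1 - (-12)|, |-10 - (-1)|, |18 - 20|, |-2 - 12|, |11 - (-20)|, |-14 - (-4)|) = max(3, 11, 9, 2, 14, 31, 10) = 31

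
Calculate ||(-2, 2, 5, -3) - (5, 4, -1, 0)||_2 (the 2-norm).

(Σ|x_i - y_i|^2)^(1/2) = (|-2 - 5|^2 + |2 - 4|^2 + |5 - (-1)|^2 + |-3 - 0|^2)^(1/2)
= (7^2 + 2^2 + 6^2 + 3^2)^(1/2) = (49 + 4 + 36 + 9)^(1/2) = (98)^(1/2) ≈ 9.8995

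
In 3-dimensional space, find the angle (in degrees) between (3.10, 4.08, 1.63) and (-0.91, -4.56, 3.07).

With u = (3.10, 4.08, 1.63), v = (-0.91, -4.56, 3.07):
u·v = 3.1·(-0.91) + 4.08·(-4.56) + 1.63·3.07 = (-2.821) + (-18.6048) + 5.0041 = -16.4217.
|u| = √(3.1² + 4.08² + 1.63²) = √(9.61 + 16.6464 + 2.6569) = √28.9133, |v| = √((-0.91)² + (-4.56)² + 3.07²) = √(0.8281 + 20.7936 + 9.4249) = √31.0466.
cos θ = (u·v)/(|u||v|) = -16.4217/(√28.9133·√31.0466) ≈ -0.548103
θ = arccos(-0.548103) ≈ 123.24°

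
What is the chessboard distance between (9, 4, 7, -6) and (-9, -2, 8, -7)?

max(|x_i - y_i|) = max(|9 - (-9)|, |4 - (-2)|, |7 - 8|, |-6 - (-7)|) = max(18, 6, 1, 1) = 18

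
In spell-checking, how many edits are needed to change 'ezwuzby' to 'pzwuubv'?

Let D[i][j] be the edit distance between the first i characters of 'ezwuzby' and the first j characters of 'pzwuubv', with D[i][0] = i, D[0][j] = j, and D[i][j] = D[i-1][j-1] if the characters match, else 1 + min(D[i-1][j], D[i][j-1], D[i-1][j-1]). Filling the table (rows: prefixes of 'ezwuzby', columns: prefixes of 'pzwuubv'):
     ε  p  z  w  u  u  b  v
  ε  0  1  2  3  4  5  6  7
  e  1  1  2  3  4  5  6  7
  z  2  2  1  2  3  4  5  6
  w  3  3  2  1  2  3  4  5
  u  4  4  3  2  1  2  3  4
  z  5  5  4  3  2  2  3  4
  b  6  6  5  4  3  3  2  3
  y  7  7  6  5  4  4  3  3
The bottom-right entry gives D[7][7] = 3, so no sequence of fewer than 3 edits works. Backtracking through the table gives one optimal edit sequence (3 edits):
  ezwuzby → pzwuzby (sub e→p @1)
  pzwuzby → pzwuuby (sub z→u @5)
  pzwuuby → pzwuubv (sub y→v @7)
Edit distance = 3.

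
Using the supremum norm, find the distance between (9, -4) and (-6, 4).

max(|x_i - y_i|) = max(|9 - (-6)|, |-4 - 4|) = max(15, 8) = 15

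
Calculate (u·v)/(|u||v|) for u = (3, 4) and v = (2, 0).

With u = (3, 4), v = (2, 0):
u·v = 3·2 + 4·0 = 6 + 0 = 6.
|u| = √(3² + 4²) = √25, |v| = √(2² + 0²) = √4, so |u||v| = √(25·4) = √100 = 10.
cos θ = (u·v)/(|u||v|) = 6/10 = 0.6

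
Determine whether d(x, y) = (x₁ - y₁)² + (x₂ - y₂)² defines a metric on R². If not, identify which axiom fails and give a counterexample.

No. The squared Euclidean distance fails the triangle inequality. Counterexample: x = (0, 0), y = (4, 2), z = (8, 4). d(x,z) = 8² + 4² = 80, but d(x,y) + d(y,z) = (4² + 2²) + (4² + 2²) = 20 + 20 = 40. Since 80 > 40, the triangle inequality is violated. (Note: √d, the ordinary Euclidean distance, IS a metric.)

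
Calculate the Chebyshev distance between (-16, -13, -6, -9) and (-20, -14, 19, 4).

max(|x_i - y_i|) = max(|-16 - (-20)|, |-13 - (-14)|, |-6 - 19|, |-9 - 4|) = max(4, 1, 25, 13) = 25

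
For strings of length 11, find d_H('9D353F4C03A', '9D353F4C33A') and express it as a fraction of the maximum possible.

Differing positions: 9. Hamming distance = 1. The maximum possible Hamming distance for length-11 strings is 11, so d_H/11 = 1/11 ≈ 0.0909.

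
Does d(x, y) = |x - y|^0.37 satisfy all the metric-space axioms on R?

Yes. With 0 < p = 0.37 ≤ 1, d(x,y) = |x-y|^0.37 is a metric on R. Non-negativity and symmetry are immediate; |x-y|^0.37 = 0 ⟺ |x-y| = 0 ⟺ x = y. For the triangle inequality, the function t ↦ t^0.37 is subadditive on [0,∞) when p ≤ 1, so |x-z|^0.37 ≤ (|x-y| + |y-z|)^0.37 ≤ |x-y|^0.37 + |y-z|^0.37.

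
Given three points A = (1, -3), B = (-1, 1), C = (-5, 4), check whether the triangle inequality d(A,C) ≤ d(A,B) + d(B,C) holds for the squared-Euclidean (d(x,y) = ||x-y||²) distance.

d(A,B) = 2² + 4² = 20, d(B,C) = 4² + 3² = 25, d(A,C) = 6² + 7² = 85.
d(A,C) = 85 > 20 + 25 = 45. Triangle inequality is VIOLATED. (Squared-Euclidean is not a metric — this is a counterexample.)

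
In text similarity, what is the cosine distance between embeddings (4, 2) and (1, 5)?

With u = (4, 2), v = (1, 5):
u·v = 4·1 + 2·5 = 4 + 10 = 14.
|u| = √(4² + 2²) = √20, |v| = √(1² + 5²) = √26, so |u||v| = √(20·26) = √520.
cos θ = (u·v)/(|u||v|) = 14/√520 ≈ 0.6139
Cosine distance = 1 - cos θ ≈ 1 - 0.6139 = 0.3861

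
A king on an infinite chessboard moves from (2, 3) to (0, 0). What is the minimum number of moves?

max(|x_i - y_i|) = max(|2 - 0|, |3 - 0|) = max(2, 3) = 3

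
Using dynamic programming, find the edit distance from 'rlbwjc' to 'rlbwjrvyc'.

Let D[i][j] be the edit distance between the first i characters of 'rlbwjc' and the first j characters of 'rlbwjrvyc', with D[i][0] = i, D[0][j] = j, and D[i][j] = D[i-1][j-1] if the characters match, else 1 + min(D[i-1][j], D[i][j-1], D[i-1][j-1]). Filling the table (rows: prefixes of 'rlbwjc', columns: prefixes of 'rlbwjrvyc'):
     ε  r  l  b  w  j  r  v  y  c
  ε  0  1  2  3  4  5  6  7  8  9
  r  1  0  1  2  3  4  5  6  7  8
  l  2  1  0  1  2  3  4  5  6  7
  b  3  2  1  0  1  2  3  4  5  6
  w  4  3  2  1  0  1  2  3  4  5
  j  5  4  3  2  1  0  1  2  3  4
  c  6  5  4  3  2  1  1  2  3  3
The bottom-right entry gives D[6][9] = 3, so no sequence of fewer than 3 edits works. Backtracking through the table gives one optimal edit sequence (3 edits):
  rlbwjc → rlbwjrc (ins r @6)
  rlbwjrc → rlbwjrvc (ins v @7)
  rlbwjrvc → rlbwjrvyc (ins y @8)
Edit distance = 3.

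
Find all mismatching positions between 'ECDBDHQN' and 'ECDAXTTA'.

Differing positions: 4, 5, 6, 7, 8. Hamming distance = 5.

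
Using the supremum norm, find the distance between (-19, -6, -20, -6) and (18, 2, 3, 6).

max(|x_i - y_i|) = max(|-19 - 18|, |-6 - 2|, |-20 - 3|, |-6 - 6|) = max(37, 8, 23, 12) = 37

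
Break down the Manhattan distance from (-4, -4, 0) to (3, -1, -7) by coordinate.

Σ|x_i - y_i| = |-4 - 3| + |-4 - (-1)| + |0 - (-7)| = 7 + 3 + 7 = 17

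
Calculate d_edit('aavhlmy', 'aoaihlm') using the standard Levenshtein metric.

Let D[i][j] be the edit distance between the first i characters of 'aavhlmy' and the first j characters of 'aoaihlm', with D[i][0] = i, D[0][j] = j, and D[i][j] = D[i-1][j-1] if the characters match, else 1 + min(D[i-1][j], D[i][j-1], D[i-1][j-1]). Filling the table (rows: prefixes of 'aavhlmy', columns: prefixes of 'aoaihlm'):
     ε  a  o  a  i  h  l  m
  ε  0  1  2  3  4  5  6  7
  a  1  0  1  2  3  4  5  6
  a  2  1  1  1  2  3  4  5
  v  3  2  2  2  2  3  4  5
  h  4  3  3  3  3  2  3  4
  l  5  4  4  4  4  3  2  3
  m  6  5  5  5  5  4  3  2
  y  7  6  6  6  6  5  4  3
The bottom-right entry gives D[7][7] = 3, so no sequence of fewer than 3 edits works. Backtracking through the table gives one optimal edit sequence (3 edits):
  aavhlmy → aoavhlmy (ins o @2)
  aoavhlmy → aoaihlmy (sub v→i @4)
  aoaihlmy → aoaihlm (del y @8)
Edit distance = 3.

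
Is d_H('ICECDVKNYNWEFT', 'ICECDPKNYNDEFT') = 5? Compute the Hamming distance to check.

Differing positions: 6, 11. Hamming distance = 2, so the claim that d_H = 5 is false.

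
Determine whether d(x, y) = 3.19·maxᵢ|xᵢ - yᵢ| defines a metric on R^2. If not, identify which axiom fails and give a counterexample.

Yes. The L∞ (Chebyshev) norm induces a metric on R^2, and multiplying a metric by a positive constant 3.19 > 0 preserves all four axioms: non-negativity (3.19·||x-y|| ≥ 0), identity (3.19·||x-y|| = 0 ⟺ ||x-y|| = 0 ⟺ x = y), symmetry (||x-y|| = ||y-x||), and the triangle inequality (3.19·||x-z|| ≤ 3.19·||x-y|| + 3.19·||y-z||). So d is a metric.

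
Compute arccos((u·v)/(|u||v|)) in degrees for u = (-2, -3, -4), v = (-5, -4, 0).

With u = (-2, -3, -4), v = (-5, -4, 0):
u·v = (-2)·(-5) + (-3)·(-4) + (-4)·0 = 10 + 12 + 0 = 22.
|u| = √((-2)² + (-3)² + (-4)²) = √29, |v| = √((-5)² + (-4)² + 0²) = √41, so |u||v| = √(29·41) = √1189.
cos θ = (u·v)/(|u||v|) = 22/√1189 ≈ 0.638016
θ = arccos(0.638016) ≈ 50.36°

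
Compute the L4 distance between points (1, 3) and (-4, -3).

(Σ|x_i - y_i|^4)^(1/4) = (|1 - (-4)|^4 + |3 - (-3)|^4)^(1/4)
= (5^4 + 6^4)^(1/4) = (625 + 1296)^(1/4) = (1921)^(1/4) ≈ 6.6204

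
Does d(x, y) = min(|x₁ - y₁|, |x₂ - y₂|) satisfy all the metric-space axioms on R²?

No. d fails identity of indiscernibles: take x = (3, 0) and y = (3, 1). Then d(x,y) = min(|3 - 3|, |0 - 1|) = min(0, 1) = 0, yet x ≠ y.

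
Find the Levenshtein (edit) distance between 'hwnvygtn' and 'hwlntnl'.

Let D[i][j] be the edit distance between the first i characters of 'hwnvygtn' and the first j characters of 'hwlntnl', with D[i][0] = i, D[0][j] = j, and D[i][j] = D[i-1][j-1] if the characters match, else 1 + min(D[i-1][j], D[i][j-1], D[i-1][j-1]). Filling the table (rows: prefixes of 'hwnvygtn', columns: prefixes of 'hwlntnl'):
     ε  h  w  l  n  t  n  l
  ε  0  1  2  3  4  5  6  7
  h  1  0  1  2  3  4  5  6
  w  2  1  0  1  2  3  4  5
  n  3  2  1  1  1  2  3  4
  v  4  3  2  2  2  2  3  4
  y  5  4  3  3  3  3  3  4
  g  6  5  4  4  4  4  4  4
  t  7  6  5  5  5  4  5  5
  n  8  7  6  6  5  5  4  5
The bottom-right entry gives D[8][7] = 5, so no sequence of fewer than 5 edits works. Backtracking through the table gives one optimal edit sequence (5 edits):
  hwnvygtn → hwvygtn (del n @3)
  hwvygtn → hwygtn (del v @3)
  hwygtn → hwlgtn (sub y→l @3)
  hwlgtn → hwlntn (sub g→n @4)
  hwlntn → hwlntnl (ins l @7)
Edit distance = 5.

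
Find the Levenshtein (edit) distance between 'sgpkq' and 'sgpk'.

Let D[i][j] be the edit distance between the first i characters of 'sgpkq' and the first j characters of 'sgpk', with D[i][0] = i, D[0][j] = j, and D[i][j] = D[i-1][j-1] if the characters match, else 1 + min(D[i-1][j], D[i][j-1], D[i-1][j-1]). Filling the table (rows: prefixes of 'sgpkq', columns: prefixes of 'sgpk'):
     ε  s  g  p  k
  ε  0  1  2  3  4
  s  1  0  1  2  3
  g  2  1  0  1  2
  p  3  2  1  0  1
  k  4  3  2  1  0
  q  5  4  3  2  1
The bottom-right entry gives D[5][4] = 1, so no sequence of fewer than 1 edit works. Backtracking through the table gives one optimal edit sequence (1 edit):
  sgpkq → sgpk (del q @5)
Edit distance = 1.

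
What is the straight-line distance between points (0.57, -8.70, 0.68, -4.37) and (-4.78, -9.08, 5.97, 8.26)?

√(Σ(x_i - y_i)²) = √((0.57 - (-4.78))² + (-8.7 - (-9.08))² + (0.68 - 5.97)² + (-4.37 - 8.26)²)
= √(5.35² + 0.38² + (-5.29)² + (-12.63)²) = √(28.6225 + 0.1444 + 27.9841 + 159.5169) = √216.2679 ≈ 14.706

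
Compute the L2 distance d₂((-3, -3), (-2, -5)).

√(Σ(x_i - y_i)²) = √((-3 - (-2))² + (-3 - (-5))²)
= √((-1)² + 2²) = √(1 + 4) = √5 ≈ 2.2361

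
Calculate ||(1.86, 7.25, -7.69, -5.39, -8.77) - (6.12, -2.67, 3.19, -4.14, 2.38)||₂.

√(Σ(x_i - y_i)²) = √((1.86 - 6.12)² + (7.25 - (-2.67))² + (-7.69 - 3.19)² + (-5.39 - (-4.14))² + (-8.77 - 2.38)²)
= √((-4.26)² + 9.92² + (-10.88)² + (-1.25)² + (-11.15)²) = √(18.1476 + 98.4064 + 118.3744 + 1.5625 + 124.3225) = √360.8134 ≈ 18.9951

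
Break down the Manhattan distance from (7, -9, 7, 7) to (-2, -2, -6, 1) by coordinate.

Σ|x_i - y_i| = |7 - (-2)| + |-9 - (-2)| + |7 - (-6)| + |7 - 1| = 9 + 7 + 13 + 6 = 35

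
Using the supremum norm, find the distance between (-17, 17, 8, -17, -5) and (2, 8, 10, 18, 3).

max(|x_i - y_i|) = max(|-17 - 2|, |17 - 8|, |8 - 10|, |-17 - 18|, |-5 - 3|) = max(19, 9, 2, 35, 8) = 35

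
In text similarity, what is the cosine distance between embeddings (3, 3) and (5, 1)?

With u = (3, 3), v = (5, 1):
u·v = 3·5 + 3·1 = 15 + 3 = 18.
|u| = √(3² + 3²) = √18, |v| = √(5² + 1²) = √26, so |u||v| = √(18·26) = √468.
cos θ = (u·v)/(|u||v|) = 18/√468 ≈ 0.8321
Cosine distance = 1 - cos θ ≈ 1 - 0.8321 = 0.1679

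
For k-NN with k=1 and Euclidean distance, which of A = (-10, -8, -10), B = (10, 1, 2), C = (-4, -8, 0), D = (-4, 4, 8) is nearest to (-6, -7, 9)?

Distances: d(A) ≈ 19.4422, d(B) ≈ 19.2094, d(C) ≈ 9.2736, d(D) ≈ 11.225. Nearest: C = (-4, -8, 0) with distance 9.2736.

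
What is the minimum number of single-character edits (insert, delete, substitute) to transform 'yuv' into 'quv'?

Let D[i][j] be the edit distance between the first i characters of 'yuv' and the first j characters of 'quv', with D[i][0] = i, D[0][j] = j, and D[i][j] = D[i-1][j-1] if the characters match, else 1 + min(D[i-1][j], D[i][j-1], D[i-1][j-1]). Filling the table (rows: prefixes of 'yuv', columns: prefixes of 'quv'):
     ε  q  u  v
  ε  0  1  2  3
  y  1  1  2  3
  u  2  2  1  2
  v  3  3  2  1
The bottom-right entry gives D[3][3] = 1, so no sequence of fewer than 1 edit works. Backtracking through the table gives one optimal edit sequence (1 edit):
  yuv → quv (sub y→q @1)
Edit distance = 1.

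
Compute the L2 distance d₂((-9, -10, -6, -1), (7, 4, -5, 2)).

√(Σ(x_i - y_i)²) = √((-9 - 7)² + (-10 - 4)² + (-6 - (-5))² + (-1 - 2)²)
= √((-16)² + (-14)² + (-1)² + (-3)²) = √(256 + 196 + 1 + 9) = √462 ≈ 21.4942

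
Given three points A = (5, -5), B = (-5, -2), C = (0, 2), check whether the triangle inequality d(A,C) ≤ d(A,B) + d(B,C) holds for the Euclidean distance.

d(A,B) = √(10² + 3²) = √109 ≈ 10.4403, d(B,C) = √(5² + 4²) = √41 ≈ 6.4031, d(A,C) = √(5² + 7²) = √74 ≈ 8.6023.
d(A,C) ≈ 8.6023 ≤ 10.4403 + 6.4031 = 16.8434. Triangle inequality is satisfied.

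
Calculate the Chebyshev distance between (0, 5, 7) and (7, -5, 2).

max(|x_i - y_i|) = max(|0 - 7|, |5 - (-5)|, |7 - 2|) = max(7, 10, 5) = 10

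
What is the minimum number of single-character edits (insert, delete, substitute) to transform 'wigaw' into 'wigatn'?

Let D[i][j] be the edit distance between the first i characters of 'wigaw' and the first j characters of 'wigatn', with D[i][0] = i, D[0][j] = j, and D[i][j] = D[i-1][j-1] if the characters match, else 1 + min(D[i-1][j], D[i][j-1], D[i-1][j-1]). Filling the table (rows: prefixes of 'wigaw', columns: prefixes of 'wigatn'):
     ε  w  i  g  a  t  n
  ε  0  1  2  3  4  5  6
  w  1  0  1  2  3  4  5
  i  2  1  0  1  2  3  4
  g  3  2  1  0  1  2  3
  a  4  3  2  1  0  1  2
  w  5  4  3  2  1  1  2
The bottom-right entry gives D[5][6] = 2, so no sequence of fewer than 2 edits works. Backtracking through the table gives one optimal edit sequence (2 edits):
  wigaw → wigatw (ins t @5)
  wigatw → wigatn (sub w→n @6)
Edit distance = 2.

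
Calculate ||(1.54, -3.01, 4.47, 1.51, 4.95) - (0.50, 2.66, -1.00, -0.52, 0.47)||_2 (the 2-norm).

(Σ|x_i - y_i|^2)^(1/2) = (|1.54 - 0.5|^2 + |-3.01 - 2.66|^2 + |4.47 - (-1)|^2 + |1.51 - (-0.52)|^2 + |4.95 - 0.47|^2)^(1/2)
= (1.04^2 + 5.67^2 + 5.47^2 + 2.03^2 + 4.48^2)^(1/2) = (1.0816 + 32.1489 + 29.9209 + 4.1209 + 20.0704)^(1/2) = (87.3427)^(1/2) ≈ 9.3457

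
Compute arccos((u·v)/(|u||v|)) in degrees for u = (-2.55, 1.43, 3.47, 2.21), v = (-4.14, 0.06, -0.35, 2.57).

With u = (-2.55, 1.43, 3.47, 2.21), v = (-4.14, 0.06, -0.35, 2.57):
u·v = (-2.55)·(-4.14) + 1.43·0.06 + 3.47·(-0.35) + 2.21·2.57 = 10.557 + 0.0858 + (-1.2145) + 5.6797 = 15.108.
|u| = √((-2.55)² + 1.43² + 3.47² + 2.21²) = √(6.5025 + 2.0449 + 12.0409 + 4.8841) = √25.4724, |v| = √((-4.14)² + 0.06² + (-0.35)² + 2.57²) = √(17.1396 + 0.0036 + 0.1225 + 6.6049) = √23.8706.
cos θ = (u·v)/(|u||v|) = 15.108/(√25.4724·√23.8706) ≈ 0.612689
θ = arccos(0.612689) ≈ 52.22°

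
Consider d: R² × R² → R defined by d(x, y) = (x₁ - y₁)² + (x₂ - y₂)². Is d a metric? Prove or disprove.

No. The squared Euclidean distance fails the triangle inequality. Counterexample: x = (0, 0), y = (3, 5), z = (6, 10). d(x,z) = 6² + 10² = 136, but d(x,y) + d(y,z) = (3² + 5²) + (3² + 5²) = 34 + 34 = 68. Since 136 > 68, the triangle inequality is violated. (Note: √d, the ordinary Euclidean distance, IS a metric.)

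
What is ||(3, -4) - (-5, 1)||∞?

max(|x_i - y_i|) = max(|3 - (-5)|, |-4 - 1|) = max(8, 5) = 8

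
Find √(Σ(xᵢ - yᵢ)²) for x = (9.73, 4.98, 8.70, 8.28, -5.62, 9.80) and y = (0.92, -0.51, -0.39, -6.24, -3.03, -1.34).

√(Σ(x_i - y_i)²) = √((9.73 - 0.92)² + (4.98 - (-0.51))² + (8.7 - (-0.39))² + (8.28 - (-6.24))² + (-5.62 - (-3.03))² + (9.8 - (-1.34))²)
= √(8.81² + 5.49² + 9.09² + 14.52² + (-2.59)² + 11.14²) = √(77.6161 + 30.1401 + 82.6281 + 210.8304 + 6.7081 + 124.0996) = √532.0224 ≈ 23.0656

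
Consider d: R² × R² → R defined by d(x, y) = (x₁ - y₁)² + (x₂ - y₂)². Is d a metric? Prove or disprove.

No. The squared Euclidean distance fails the triangle inequality. Counterexample: x = (0, 0), y = (3, 4), z = (6, 8). d(x,z) = 6² + 8² = 100, but d(x,y) + d(y,z) = (3² + 4²) + (3² + 4²) = 25 + 25 = 50. Since 100 > 50, the triangle inequality is violated. (Note: √d, the ordinary Euclidean distance, IS a metric.)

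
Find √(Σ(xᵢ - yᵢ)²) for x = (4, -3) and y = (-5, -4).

√(Σ(x_i - y_i)²) = √((4 - (-5))² + (-3 - (-4))²)
= √(9² + 1²) = √(81 + 1) = √82 ≈ 9.0554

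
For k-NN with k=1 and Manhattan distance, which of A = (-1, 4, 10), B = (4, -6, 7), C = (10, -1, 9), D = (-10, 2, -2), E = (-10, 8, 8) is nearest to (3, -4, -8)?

Distances: d(A) = 30, d(B) = 18, d(C) = 27, d(D) = 25, d(E) = 41. Nearest: B = (4, -6, 7) with distance 18.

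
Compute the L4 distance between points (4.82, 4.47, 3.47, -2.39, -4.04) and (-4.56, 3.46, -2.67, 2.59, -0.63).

(Σ|x_i - y_i|^4)^(1/4) = (|4.82 - (-4.56)|^4 + |4.47 - 3.46|^4 + |3.47 - (-2.67)|^4 + |-2.39 - 2.59|^4 + |-4.04 - (-0.63)|^4)^(1/4)
= (9.38^4 + 1.01^4 + 6.14^4 + 4.98^4 + 3.41^4)^(1/4) ≈ (7741.2546 + 1.0406 + 1421.2598 + 615.0598 + 135.2127)^(1/4) = (9913.8275)^(1/4) ≈ 9.9784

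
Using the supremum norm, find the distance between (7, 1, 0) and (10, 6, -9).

max(|x_i - y_i|) = max(|7 - 10|, |1 - 6|, |0 - (-9)|) = max(3, 5, 9) = 9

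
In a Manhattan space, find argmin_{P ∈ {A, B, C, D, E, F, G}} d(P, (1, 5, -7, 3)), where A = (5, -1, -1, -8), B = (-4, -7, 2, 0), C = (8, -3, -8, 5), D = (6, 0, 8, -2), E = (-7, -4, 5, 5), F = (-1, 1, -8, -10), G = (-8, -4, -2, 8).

Distances: d(A) = 27, d(B) = 29, d(C) = 18, d(D) = 30, d(E) = 31, d(F) = 20, d(G) = 28. Nearest: C = (8, -3, -8, 5) with distance 18.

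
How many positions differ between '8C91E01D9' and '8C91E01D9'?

Differing positions: none. Hamming distance = 0.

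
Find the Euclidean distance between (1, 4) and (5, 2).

√(Σ(x_i - y_i)²) = √((1 - 5)² + (4 - 2)²)
= √((-4)² + 2²) = √(16 + 4) = √20 ≈ 4.4721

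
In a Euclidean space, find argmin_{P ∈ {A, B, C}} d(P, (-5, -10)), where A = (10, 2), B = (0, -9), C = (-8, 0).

Distances: d(A) ≈ 19.2094, d(B) ≈ 5.099, d(C) ≈ 10.4403. Nearest: B = (0, -9) with distance 5.099.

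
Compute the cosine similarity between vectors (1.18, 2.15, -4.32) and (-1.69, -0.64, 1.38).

With u = (1.18, 2.15, -4.32), v = (-1.69, -0.64, 1.38):
u·v = 1.18·(-1.69) + 2.15·(-0.64) + (-4.32)·1.38 = (-1.9942) + (-1.376) + (-5.9616) = -9.3318.
|u| = √(1.18² + 2.15² + (-4.32)²) = √(1.3924 + 4.6225 + 18.6624) = √24.6773, |v| = √((-1.69)² + (-0.64)² + 1.38²) = √(2.8561 + 0.4096 + 1.9044) = √5.1701.
cos θ = (u·v)/(|u||v|) = -9.3318/(√24.6773·√5.1701) ≈ -0.8262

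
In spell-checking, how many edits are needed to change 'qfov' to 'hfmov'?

Let D[i][j] be the edit distance between the first i characters of 'qfov' and the first j characters of 'hfmov', with D[i][0] = i, D[0][j] = j, and D[i][j] = D[i-1][j-1] if the characters match, else 1 + min(D[i-1][j], D[i][j-1], D[i-1][j-1]). Filling the table (rows: prefixes of 'qfov', columns: prefixes of 'hfmov'):
     ε  h  f  m  o  v
  ε  0  1  2  3  4  5
  q  1  1  2  3  4  5
  f  2  2  1  2  3  4
  o  3  3  2  2  2  3
  v  4  4  3  3  3  2
The bottom-right entry gives D[4][5] = 2, so no sequence of fewer than 2 edits works. Backtracking through the table gives one optimal edit sequence (2 edits):
  qfov → hfov (sub q→h @1)
  hfov → hfmov (ins m @3)
Edit distance = 2.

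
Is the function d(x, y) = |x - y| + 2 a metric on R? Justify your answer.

No. d fails identity of indiscernibles (specifically d(x,x) = 0): d(-1, -1) = |-1 - (-1)| + 2 = 0 + 2 = 2 ≠ 0.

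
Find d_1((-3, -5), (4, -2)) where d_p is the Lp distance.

Σ|x_i - y_i| = |-3 - 4| + |-5 - (-2)| = 7 + 3 = 10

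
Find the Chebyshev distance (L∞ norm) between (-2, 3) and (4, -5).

max(|x_i - y_i|) = max(|-2 - 4|, |3 - (-5)|) = max(6, 8) = 8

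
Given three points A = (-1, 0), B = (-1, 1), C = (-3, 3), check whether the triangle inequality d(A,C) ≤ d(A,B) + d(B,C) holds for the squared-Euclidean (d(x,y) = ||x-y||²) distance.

d(A,B) = 0² + 1² = 1, d(B,C) = 2² + 2² = 8, d(A,C) = 2² + 3² = 13.
d(A,C) = 13 > 1 + 8 = 9. Triangle inequality is VIOLATED. (Squared-Euclidean is not a metric — this is a counterexample.)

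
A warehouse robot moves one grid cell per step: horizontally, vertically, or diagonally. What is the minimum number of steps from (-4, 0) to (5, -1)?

max(|x_i - y_i|) = max(|-4 - 5|, |0 - (-1)|) = max(9, 1) = 9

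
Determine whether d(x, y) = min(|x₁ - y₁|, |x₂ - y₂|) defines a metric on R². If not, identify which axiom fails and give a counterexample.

No. d fails identity of indiscernibles: take x = (3, 0) and y = (3, 3). Then d(x,y) = min(|3 - 3|, |0 - 3|) = min(0, 3) = 0, yet x ≠ y.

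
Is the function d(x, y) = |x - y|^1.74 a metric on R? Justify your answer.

No. d(x,y) = |x-y|^1.74 fails the triangle inequality since p = 1.74 > 1. Counterexample: x = -4, y = -1, z = 6. d(x,z) = |-4 - 6|^1.74 = 10^1.74 ≈ 54.9541, but d(x,y) + d(y,z) = 3^1.74 + 7^1.74 ≈ 6.7638 + 29.5441 = 36.3079. Since 54.9541 > 36.3079, the triangle inequality is violated.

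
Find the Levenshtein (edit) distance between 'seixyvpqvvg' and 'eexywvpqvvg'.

Let D[i][j] be the edit distance between the first i characters of 'seixyvpqvvg' and the first j characters of 'eexywvpqvvg', with D[i][0] = i, D[0][j] = j, and D[i][j] = D[i-1][j-1] if the characters match, else 1 + min(D[i-1][j], D[i][j-1], D[i-1][j-1]). Filling the table (rows: prefixes of 'seixyvpqvvg', columns: prefixes of 'eexywvpqvvg'):
     ε  e  e  x  y  w  v  p  q  v  v  g
  ε  0  1  2  3  4  5  6  7  8  9 10 11
  s  1  1  2  3  4  5  6  7  8  9 10 11
  e  2  1  1  2  3  4  5  6  7  8  9 10
  i  3  2  2  2  3  4  5  6  7  8  9 10
  x  4  3  3  2  3  4  5  6  7  8  9 10
  y  5  4  4  3  2  3  4  5  6  7  8  9
  v  6  5  5  4  3  3  3  4  5  6  7  8
  p  7  6  6  5  4  4  4  3  4  5  6  7
  q  8  7  7  6  5  5  5  4  3  4  5  6
  v  9  8  8  7  6  6  5  5  4  3  4  5
  v 10  9  9  8  7  7  6  6  5  4  3  4
  g 11 10 10  9  8  8  7  7  6  5  4  3
The bottom-right entry gives D[11][11] = 3, so no sequence of fewer than 3 edits works. Backtracking through the table gives one optimal edit sequence (3 edits):
  seixyvpqvvg → eixyvpqvvg (del s @1)
  eixyvpqvvg → eexyvpqvvg (sub i→e @2)
  eexyvpqvvg → eexywvpqvvg (ins w @5)
Edit distance = 3.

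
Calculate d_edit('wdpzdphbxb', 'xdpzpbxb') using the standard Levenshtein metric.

Let D[i][j] be the edit distance between the first i characters of 'wdpzdphbxb' and the first j characters of 'xdpzpbxb', with D[i][0] = i, D[0][j] = j, and D[i][j] = D[i-1][j-1] if the characters match, else 1 + min(D[i-1][j], D[i][j-1], D[i-1][j-1]). Filling the table (rows: prefixes of 'wdpzdphbxb', columns: prefixes of 'xdpzpbxb'):
     ε  x  d  p  z  p  b  x  b
  ε  0  1  2  3  4  5  6  7  8
  w  1  1  2  3  4  5  6  7  8
  d  2  2  1  2  3  4  5  6  7
  p  3  3  2  1  2  3  4  5  6
  z  4  4  3  2  1  2  3  4  5
  d  5  5  4  3  2  2  3  4  5
  p  6  6  5  4  3  2  3  4  5
  h  7  7  6  5  4  3  3  4  5
  b  8  8  7  6  5  4  3  4  4
  x  9  8  8  7  6  5  4  3  4
  b 10  9  9  8  7  6  5  4  3
The bottom-right entry gives D[10][8] = 3, so no sequence of fewer than 3 edits works. Backtracking through the table gives one optimal edit sequence (3 edits):
  wdpzdphbxb → xdpzdphbxb (sub w→x @1)
  xdpzdphbxb → xdpzphbxb (del d @5)
  xdpzphbxb → xdpzpbxb (del h @6)
Edit distance = 3.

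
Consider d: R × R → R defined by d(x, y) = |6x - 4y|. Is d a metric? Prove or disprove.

No. d fails symmetry: d(3, 6) = |6·3 - 4·6| = |-6| = 6, but d(6, 3) = |6·6 - 4·3| = |24| = 24. Since 6 ≠ 24, d(x,y) ≠ d(y,x) in general.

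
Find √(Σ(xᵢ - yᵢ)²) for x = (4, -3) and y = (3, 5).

√(Σ(x_i - y_i)²) = √((4 - 3)² + (-3 - 5)²)
= √(1² + (-8)²) = √(1 + 64) = √65 ≈ 8.0623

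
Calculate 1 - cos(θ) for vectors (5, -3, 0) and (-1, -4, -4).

With u = (5, -3, 0), v = (-1, -4, -4):
u·v = 5·(-1) + (-3)·(-4) + 0·(-4) = (-5) + 12 + 0 = 7.
|u| = √(5² + (-3)² + 0²) = √34, |v| = √((-1)² + (-4)² + (-4)²) = √33, so |u||v| = √(34·33) = √1122.
cos θ = (u·v)/(|u||v|) = 7/√1122 ≈ 0.209
Cosine distance = 1 - cos θ ≈ 1 - 0.209 = 0.791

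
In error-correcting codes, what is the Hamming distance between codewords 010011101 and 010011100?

Differing positions: 9. Hamming distance = 1.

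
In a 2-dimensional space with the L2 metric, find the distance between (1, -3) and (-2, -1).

(Σ|x_i - y_i|^2)^(1/2) = (|1 - (-2)|^2 + |-3 - (-1)|^2)^(1/2)
= (3^2 + 2^2)^(1/2) = (9 + 4)^(1/2) = (13)^(1/2) ≈ 3.6056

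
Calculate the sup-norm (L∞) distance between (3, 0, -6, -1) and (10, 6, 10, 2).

max(|x_i - y_i|) = max(|3 - 10|, |0 - 6|, |-6 - 10|, |-1 - 2|) = max(7, 6, 16, 3) = 16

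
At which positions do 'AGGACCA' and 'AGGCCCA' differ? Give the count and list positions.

Differing positions: 4. Hamming distance = 1.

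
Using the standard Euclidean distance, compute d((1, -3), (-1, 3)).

(Σ|x_i - y_i|^2)^(1/2) = (|1 - (-1)|^2 + |-3 - 3|^2)^(1/2)
= (2^2 + 6^2)^(1/2) = (4 + 36)^(1/2) = (40)^(1/2) ≈ 6.3246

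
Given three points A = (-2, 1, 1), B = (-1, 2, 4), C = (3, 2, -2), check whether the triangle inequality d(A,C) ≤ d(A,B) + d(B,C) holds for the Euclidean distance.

d(A,B) = √(1² + 1² + 3²) = √11 ≈ 3.3166, d(B,C) = √(4² + 0² + 6²) = √52 ≈ 7.2111, d(A,C) = √(5² + 1² + 3²) = √35 ≈ 5.9161.
d(A,C) ≈ 5.9161 ≤ 3.3166 + 7.2111 = 10.5277. Triangle inequality is satisfied.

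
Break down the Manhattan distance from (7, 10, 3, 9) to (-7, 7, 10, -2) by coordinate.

Σ|x_i - y_i| = |7 - (-7)| + |10 - 7| + |3 - 10| + |9 - (-2)| = 14 + 3 + 7 + 11 = 35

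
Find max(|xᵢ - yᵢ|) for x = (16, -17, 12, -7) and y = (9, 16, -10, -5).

max(|x_i - y_i|) = max(|16 - 9|, |-17 - 16|, |12 - (-10)|, |-7 - (-5)|) = max(7, 33, 22, 2) = 33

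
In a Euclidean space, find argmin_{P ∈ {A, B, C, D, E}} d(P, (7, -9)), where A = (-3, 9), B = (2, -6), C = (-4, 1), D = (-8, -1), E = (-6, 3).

Distances: d(A) ≈ 20.5913, d(B) ≈ 5.831, d(C) ≈ 14.8661, d(D) = 17, d(E) ≈ 17.6918. Nearest: B = (2, -6) with distance 5.831.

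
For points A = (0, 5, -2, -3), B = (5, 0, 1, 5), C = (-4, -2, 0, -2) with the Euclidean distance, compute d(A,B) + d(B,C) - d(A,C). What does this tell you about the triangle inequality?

d(A,B) = √(5² + 5² + 3² + 8²) = √123 ≈ 11.0905, d(B,C) = √(9² + 2² + 1² + 7²) = √135 ≈ 11.619, d(A,C) = √(4² + 7² + 2² + 1²) = √70 ≈ 8.3666.
d(A,B) + d(B,C) - d(A,C) = 11.0905 + 11.619 - 8.3666 = 22.7095 - 8.3666 = 14.3429 (to 4 decimal places). This is ≥ 0, so the triangle inequality holds for these points.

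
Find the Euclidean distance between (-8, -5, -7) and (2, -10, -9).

√(Σ(x_i - y_i)²) = √((-8 - 2)² + (-5 - (-10))² + (-7 - (-9))²)
= √((-10)² + 5² + 2²) = √(100 + 25 + 4) = √129 ≈ 11.3578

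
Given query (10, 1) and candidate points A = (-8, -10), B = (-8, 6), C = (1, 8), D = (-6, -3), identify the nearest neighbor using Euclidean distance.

Distances: d(A) ≈ 21.095, d(B) ≈ 18.6815, d(C) ≈ 11.4018, d(D) ≈ 16.4924. Nearest: C = (1, 8) with distance 11.4018.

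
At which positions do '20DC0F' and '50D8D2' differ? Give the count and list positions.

Differing positions: 1, 4, 5, 6. Hamming distance = 4.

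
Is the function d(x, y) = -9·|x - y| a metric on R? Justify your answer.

No. With c = -9 < 0, d fails non-negativity: d(5, 6) = -9·|5 - 6| = -9·1 = -9 < 0.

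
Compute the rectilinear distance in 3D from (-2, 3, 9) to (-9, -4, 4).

Σ|x_i - y_i| = |-2 - (-9)| + |3 - (-4)| + |9 - 4| = 7 + 7 + 5 = 19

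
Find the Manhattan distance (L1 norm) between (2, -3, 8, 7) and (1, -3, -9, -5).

Σ|x_i - y_i| = |2 - 1| + |-3 - (-3)| + |8 - (-9)| + |7 - (-5)| = 1 + 0 + 17 + 12 = 30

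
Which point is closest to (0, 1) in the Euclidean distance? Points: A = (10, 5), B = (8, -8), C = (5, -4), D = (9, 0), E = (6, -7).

Distances: d(A) ≈ 10.7703, d(B) ≈ 12.0416, d(C) ≈ 7.0711, d(D) ≈ 9.0554, d(E) = 10. Nearest: C = (5, -4) with distance 7.0711.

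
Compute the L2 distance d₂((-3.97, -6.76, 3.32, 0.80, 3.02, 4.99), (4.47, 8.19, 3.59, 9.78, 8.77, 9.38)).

√(Σ(x_i - y_i)²) = √((-3.97 - 4.47)² + (-6.76 - 8.19)² + (3.32 - 3.59)² + (0.8 - 9.78)² + (3.02 - 8.77)² + (4.99 - 9.38)²)
= √((-8.44)² + (-14.95)² + (-0.27)² + (-8.98)² + (-5.75)² + (-4.39)²) = √(71.2336 + 223.5025 + 0.0729 + 80.6404 + 33.0625 + 19.2721) = √427.784 ≈ 20.6829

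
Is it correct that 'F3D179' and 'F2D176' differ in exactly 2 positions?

Differing positions: 2, 6. Hamming distance = 2, so the claim is true.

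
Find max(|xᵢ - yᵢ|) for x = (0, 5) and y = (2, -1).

max(|x_i - y_i|) = max(|0 - 2|, |5 - (-1)|) = max(2, 6) = 6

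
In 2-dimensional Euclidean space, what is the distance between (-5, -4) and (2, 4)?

√(Σ(x_i - y_i)²) = √((-5 - 2)² + (-4 - 4)²)
= √((-7)² + (-8)²) = √(49 + 64) = √113 ≈ 10.6301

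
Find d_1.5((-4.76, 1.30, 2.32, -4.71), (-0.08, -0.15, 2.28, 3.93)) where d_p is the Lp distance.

(Σ|x_i - y_i|^1.5)^(1/1.5) = (|-4.76 - (-0.08)|^1.5 + |1.3 - (-0.15)|^1.5 + |2.32 - 2.28|^1.5 + |-4.71 - 3.93|^1.5)^(1/1.5)
= (4.68^1.5 + 1.45^1.5 + 0.04^1.5 + 8.64^1.5)^(1/1.5) ≈ (10.1244 + 1.746 + 0.008 + 25.3963)^(1/1.5) = (37.2747)^(1/1.5) ≈ 11.1586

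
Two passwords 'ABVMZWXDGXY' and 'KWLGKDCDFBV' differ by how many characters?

Differing positions: 1, 2, 3, 4, 5, 6, 7, 9, 10, 11. Hamming distance = 10.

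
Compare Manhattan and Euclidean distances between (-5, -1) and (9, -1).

L1 = |-5 - 9| + |-1 - (-1)| = 14 + 0 = 14
L2 = √(14² + 0²) = √196 = 14
L1 ≥ L2 always (equality iff movement is along one axis); L1 = L2 here (movement is along a single axis).
Ratio L1/L2 = 14/14 = 1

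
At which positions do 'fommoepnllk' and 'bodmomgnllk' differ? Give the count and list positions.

Differing positions: 1, 3, 6, 7. Hamming distance = 4.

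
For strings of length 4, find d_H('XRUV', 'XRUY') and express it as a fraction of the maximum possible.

Differing positions: 4. Hamming distance = 1. The maximum possible Hamming distance for length-4 strings is 4, so d_H/4 = 1/4 = 0.25.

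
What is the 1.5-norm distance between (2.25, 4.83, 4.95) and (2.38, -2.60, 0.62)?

(Σ|x_i - y_i|^1.5)^(1/1.5) = (|2.25 - 2.38|^1.5 + |4.83 - (-2.6)|^1.5 + |4.95 - 0.62|^1.5)^(1/1.5)
= (0.13^1.5 + 7.43^1.5 + 4.33^1.5)^(1/1.5) ≈ (0.0469 + 20.2527 + 9.0101)^(1/1.5) = (29.3097)^(1/1.5) ≈ 9.5062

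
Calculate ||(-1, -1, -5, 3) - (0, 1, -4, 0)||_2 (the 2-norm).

(Σ|x_i - y_i|^2)^(1/2) = (|-1 - 0|^2 + |-1 - 1|^2 + |-5 - (-4)|^2 + |3 - 0|^2)^(1/2)
= (1^2 + 2^2 + 1^2 + 3^2)^(1/2) = (1 + 4 + 1 + 9)^(1/2) = (15)^(1/2) ≈ 3.873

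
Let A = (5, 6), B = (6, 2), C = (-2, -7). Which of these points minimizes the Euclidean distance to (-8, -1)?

Distances: d(A) ≈ 14.7648, d(B) ≈ 14.3178, d(C) ≈ 8.4853. Nearest: C = (-2, -7) with distance 8.4853.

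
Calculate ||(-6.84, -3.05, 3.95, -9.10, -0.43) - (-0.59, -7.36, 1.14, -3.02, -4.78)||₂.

√(Σ(x_i - y_i)²) = √((-6.84 - (-0.59))² + (-3.05 - (-7.36))² + (3.95 - 1.14)² + (-9.1 - (-3.02))² + (-0.43 - (-4.78))²)
= √((-6.25)² + 4.31² + 2.81² + (-6.08)² + 4.35²) = √(39.0625 + 18.5761 + 7.8961 + 36.9664 + 18.9225) = √121.4236 ≈ 11.0192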